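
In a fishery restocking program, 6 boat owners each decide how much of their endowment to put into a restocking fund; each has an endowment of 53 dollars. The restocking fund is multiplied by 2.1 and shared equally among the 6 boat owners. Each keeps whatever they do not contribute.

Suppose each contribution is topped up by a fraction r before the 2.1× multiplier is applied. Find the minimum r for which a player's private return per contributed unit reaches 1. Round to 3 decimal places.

With matching at rate r, one contributed unit becomes (1 + r) in the restocking fund and returns 2.1 × (1 + r) / 6 to the contributor.
Setting this equal to 1: 1 + r = 6/2.1 = 2.8571.
So the minimum matching rate is r = 2.8571 − 1 = 1.857.

1.857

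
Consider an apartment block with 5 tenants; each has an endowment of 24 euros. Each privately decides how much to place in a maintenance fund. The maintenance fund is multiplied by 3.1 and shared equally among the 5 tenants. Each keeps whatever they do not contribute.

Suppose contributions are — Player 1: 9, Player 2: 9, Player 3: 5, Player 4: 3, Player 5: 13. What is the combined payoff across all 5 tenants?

201.90 euros

Total contributed: 9 + 9 + 5 + 3 + 13 = 39; total kept: 5 × 24 − 39 = 81.
The maintenance fund pays out 3.1 × 39 = 120.90 in aggregate.
Group total = 81 + 120.90 = 201.90.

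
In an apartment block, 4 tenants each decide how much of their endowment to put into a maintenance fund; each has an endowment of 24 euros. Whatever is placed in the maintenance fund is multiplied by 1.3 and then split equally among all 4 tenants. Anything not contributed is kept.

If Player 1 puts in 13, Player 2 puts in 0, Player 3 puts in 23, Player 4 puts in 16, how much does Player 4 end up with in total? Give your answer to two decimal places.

24.90 euros

Total contributed: 13 + 0 + 23 + 16 = 52.
Each receives 1.3 × 52 / 4 = 16.90 from the maintenance fund.
Player 4 keeps 24 − 16 = 8, so Player 4's payoff is 8 + 16.90 = 24.90.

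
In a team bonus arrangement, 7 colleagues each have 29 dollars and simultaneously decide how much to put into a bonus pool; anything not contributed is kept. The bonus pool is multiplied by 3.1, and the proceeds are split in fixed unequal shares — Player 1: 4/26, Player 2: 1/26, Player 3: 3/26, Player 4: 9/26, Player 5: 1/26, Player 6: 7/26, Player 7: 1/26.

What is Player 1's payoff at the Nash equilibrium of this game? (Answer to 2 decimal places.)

For player j, contributing a unit is worthwhile iff 3.1 × (j's share) ≥ 1, i.e. iff j's share is at least 0.3226.
Only Player 4 (9/26) clears that bar, contributing 29; the remaining 6 contribute 0. Total contributed: 29.
Player 1 keeps 29 and receives 3.1 × 29 × 4/26 = 13.83 from the bonus pool, for a payoff of 42.83.

42.83 dollars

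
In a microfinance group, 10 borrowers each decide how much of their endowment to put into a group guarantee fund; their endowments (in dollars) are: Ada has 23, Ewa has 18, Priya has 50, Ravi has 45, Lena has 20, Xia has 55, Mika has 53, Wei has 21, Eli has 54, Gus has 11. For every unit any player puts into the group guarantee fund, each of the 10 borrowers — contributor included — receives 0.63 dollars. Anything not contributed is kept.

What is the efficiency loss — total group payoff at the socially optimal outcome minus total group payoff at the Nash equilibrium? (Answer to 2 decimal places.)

1855.00 dollars

The private return per contributed unit is 0.63 < 1 for everyone, so the Nash equilibrium is zero contribution and the group total is Σ E_j = 23 + 18 + 50 + 45 + 20 + 55 + 53 + 21 + 54 + 11 = 350.
Each contributed unit returns 6.300 to the group, so the social optimum is full contribution by everyone: group total = 6.300 × 350 = 2205.00.
Efficiency loss = (6.300 − 1) × 350 = 1855.00.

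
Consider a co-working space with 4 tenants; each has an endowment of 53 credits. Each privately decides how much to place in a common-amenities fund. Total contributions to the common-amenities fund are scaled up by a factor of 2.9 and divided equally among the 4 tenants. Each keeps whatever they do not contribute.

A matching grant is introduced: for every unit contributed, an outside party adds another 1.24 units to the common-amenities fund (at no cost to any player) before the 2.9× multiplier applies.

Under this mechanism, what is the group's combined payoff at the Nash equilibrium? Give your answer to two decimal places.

1377.15 credits

Under the mechanism each unit contributed yields 2.9 × 2.24 / 4 = 1.6240 back to its contributor per unit of net cost, which exceeds 1, making full contribution the dominant choice for everyone.
At the Nash equilibrium everyone contributes 53. Group total payoff = 2.9 × 2.24 × 212 = 1377.15.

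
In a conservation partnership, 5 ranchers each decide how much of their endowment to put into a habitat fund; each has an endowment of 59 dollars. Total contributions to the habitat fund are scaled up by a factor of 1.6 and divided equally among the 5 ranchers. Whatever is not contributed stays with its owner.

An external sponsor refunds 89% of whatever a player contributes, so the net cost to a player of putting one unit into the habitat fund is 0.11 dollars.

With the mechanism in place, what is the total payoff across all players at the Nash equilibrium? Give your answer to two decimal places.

734.55 dollars

The effective private return per unit is now (1.6/5) / 0.11 = 2.9091 > 1, so every player's dominant strategy flips to full contribution.
So the Nash equilibrium is full contribution by all 5; the group earns 5 × (59 × 0.89 + 1.6 × 59) = 734.55.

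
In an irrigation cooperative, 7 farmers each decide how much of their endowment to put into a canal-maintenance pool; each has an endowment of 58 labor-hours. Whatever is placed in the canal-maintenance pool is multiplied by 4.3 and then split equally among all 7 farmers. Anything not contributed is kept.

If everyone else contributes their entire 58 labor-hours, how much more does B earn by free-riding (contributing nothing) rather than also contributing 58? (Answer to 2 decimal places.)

Switching from a contribution of 58 to 0 lets B keep an extra 58 labor-hours, but lowers the canal-maintenance pool by 58, which costs B their own share of that drop: 4.3/7 × 58 = 35.63.
Net gain = 58 − 35.63 = 22.37. The private return per contributed unit (0.6143) is below 1, so free-riding is indeed the best response regardless of what the others do.

22.37 labor-hours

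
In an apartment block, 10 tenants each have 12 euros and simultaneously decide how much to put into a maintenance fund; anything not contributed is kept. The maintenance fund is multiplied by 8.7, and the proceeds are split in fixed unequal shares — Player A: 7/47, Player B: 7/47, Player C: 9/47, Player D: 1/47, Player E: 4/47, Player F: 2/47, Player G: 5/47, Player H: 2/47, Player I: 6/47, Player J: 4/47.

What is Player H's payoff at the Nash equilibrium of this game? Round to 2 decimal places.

A player with share s gets back 8.7·s per unit contributed, so full contribution is dominant for anyone with s > 1/8.7 = 0.1149 and zero contribution is dominant for anyone below.
The shares above 0.1149 belong to Player A, Player B, Player C and Player I, contributing 12 each; the remaining 6 contribute 0. Total contributed: 48.
Player H keeps 12 and receives 8.7 × 48 × 2/47 = 17.77 from the maintenance fund, for a payoff of 29.77.

29.77 euros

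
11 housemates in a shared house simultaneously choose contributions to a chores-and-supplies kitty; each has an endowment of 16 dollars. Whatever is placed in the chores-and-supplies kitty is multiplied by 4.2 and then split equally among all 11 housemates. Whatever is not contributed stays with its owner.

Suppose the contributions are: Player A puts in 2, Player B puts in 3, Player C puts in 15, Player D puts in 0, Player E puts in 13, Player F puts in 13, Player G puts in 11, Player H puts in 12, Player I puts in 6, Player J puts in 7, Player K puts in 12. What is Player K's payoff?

Total contributed: 2 + 3 + 15 + 0 + 13 + 13 + 11 + 12 + 6 + 7 + 12 = 94.
Each receives 4.2 × 94 / 11 = 35.89 from the chores-and-supplies kitty.
Player K keeps 16 − 12 = 4, so Player K's payoff is 4 + 35.89 = 39.89.

39.89 dollars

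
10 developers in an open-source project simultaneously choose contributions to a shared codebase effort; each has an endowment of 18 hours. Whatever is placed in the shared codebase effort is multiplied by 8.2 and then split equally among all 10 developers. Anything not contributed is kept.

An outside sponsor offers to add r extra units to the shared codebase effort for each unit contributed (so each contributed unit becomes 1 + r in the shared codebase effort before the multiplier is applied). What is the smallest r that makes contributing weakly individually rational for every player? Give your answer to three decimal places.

0.220

With matching at rate r, one contributed unit becomes (1 + r) in the shared codebase effort and returns 8.2 × (1 + r) / 10 to the contributor.
Setting this equal to 1: 1 + r = 10/8.2 = 1.2195.
So the minimum matching rate is r = 1.2195 − 1 = 0.220.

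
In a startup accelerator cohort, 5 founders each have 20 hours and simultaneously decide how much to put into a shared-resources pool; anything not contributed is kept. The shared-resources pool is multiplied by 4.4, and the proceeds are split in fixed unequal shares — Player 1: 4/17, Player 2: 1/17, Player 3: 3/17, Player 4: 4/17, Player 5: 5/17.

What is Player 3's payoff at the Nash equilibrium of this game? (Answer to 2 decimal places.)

A player with share s gets back 4.4·s per unit contributed, so full contribution is dominant for anyone with s > 1/4.4 = 0.2273 and zero contribution is dominant for anyone below.
Player 1, Player 4 and Player 5 clear that bar, contributing 20 each; the remaining 2 contribute 0. Total contributed: 60.
Player 3 keeps 20 and receives 4.4 × 60 × 3/17 = 46.59 from the shared-resources pool, for a payoff of 66.59.

66.59 hours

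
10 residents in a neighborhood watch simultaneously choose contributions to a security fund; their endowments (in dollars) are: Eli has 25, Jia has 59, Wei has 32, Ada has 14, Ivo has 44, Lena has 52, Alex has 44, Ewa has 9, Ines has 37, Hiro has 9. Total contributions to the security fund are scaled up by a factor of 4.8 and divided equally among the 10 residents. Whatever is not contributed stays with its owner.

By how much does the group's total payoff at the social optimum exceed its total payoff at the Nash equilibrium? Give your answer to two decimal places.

1235.00 dollars

The private return per contributed unit is 4.8/10 = 0.4800 < 1 for every player regardless of endowment, so the Nash equilibrium is zero contribution and the group total is Σ E_j = 25 + 59 + 32 + 14 + 44 + 52 + 44 + 9 + 37 + 9 = 325.
Each contributed unit returns 4.800 to the group, so the social optimum is full contribution by everyone: group total = 4.800 × 325 = 1560.00.
Efficiency loss = (4.800 − 1) × 325 = 1235.00.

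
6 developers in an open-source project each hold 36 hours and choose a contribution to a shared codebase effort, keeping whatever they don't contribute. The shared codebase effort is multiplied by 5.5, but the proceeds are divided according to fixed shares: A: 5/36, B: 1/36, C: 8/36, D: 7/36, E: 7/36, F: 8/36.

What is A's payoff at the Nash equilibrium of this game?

146.00 hours

Each unit j contributes comes back to j as 5.5 × (j's share), so j prefers to contribute only if that share exceeds 1/5.5 = 0.1818; otherwise keeping the unit dominates.
The shares above 0.1818 belong to C, D, E and F, contributing 36 each; the remaining 2 contribute 0. Total contributed: 144.
A keeps 36 and receives 5.5 × 144 × 5/36 = 110.00 from the shared codebase effort, for a payoff of 146.00.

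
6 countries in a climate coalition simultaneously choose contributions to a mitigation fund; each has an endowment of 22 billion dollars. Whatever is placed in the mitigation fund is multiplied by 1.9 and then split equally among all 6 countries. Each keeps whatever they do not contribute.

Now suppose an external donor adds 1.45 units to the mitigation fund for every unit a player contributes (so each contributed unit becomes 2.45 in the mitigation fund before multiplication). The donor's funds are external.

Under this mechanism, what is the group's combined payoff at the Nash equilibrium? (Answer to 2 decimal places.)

The effective private return is 1.9 × 2.45 / 6 = 0.7758, which is still under 1, so the mechanism doesn't change anyone's dominant strategy: zero contribution.
At the Nash equilibrium no one contributes; group total payoff = 6 × 22 = 132.

132.00 billion dollars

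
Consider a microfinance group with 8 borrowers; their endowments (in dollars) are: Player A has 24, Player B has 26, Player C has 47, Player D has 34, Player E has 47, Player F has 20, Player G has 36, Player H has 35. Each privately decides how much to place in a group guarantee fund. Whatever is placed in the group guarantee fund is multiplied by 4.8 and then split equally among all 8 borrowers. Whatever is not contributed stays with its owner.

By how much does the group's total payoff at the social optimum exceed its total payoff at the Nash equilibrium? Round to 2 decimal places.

The private return per contributed unit is 4.8/8 = 0.6000 < 1 for every player regardless of endowment, so the Nash equilibrium is zero contribution and the group total is Σ E_j = 24 + 26 + 47 + 34 + 47 + 20 + 36 + 35 = 269.
Each contributed unit returns 4.800 to the group, so the social optimum is full contribution by everyone: group total = 4.800 × 269 = 1291.20.
Efficiency loss = (4.800 − 1) × 269 = 1022.20.

1022.20 dollars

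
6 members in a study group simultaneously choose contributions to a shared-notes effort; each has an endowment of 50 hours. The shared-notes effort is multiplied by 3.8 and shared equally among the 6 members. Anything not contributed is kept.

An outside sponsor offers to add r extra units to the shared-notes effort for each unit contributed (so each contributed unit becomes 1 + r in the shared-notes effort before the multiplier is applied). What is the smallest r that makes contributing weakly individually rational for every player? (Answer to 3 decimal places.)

With matching at rate r, one contributed unit becomes (1 + r) in the shared-notes effort and returns 3.8 × (1 + r) / 6 to the contributor.
Setting this equal to 1: 1 + r = 6/3.8 = 1.5789.
So the minimum matching rate is r = 1.5789 − 1 = 0.579.

0.579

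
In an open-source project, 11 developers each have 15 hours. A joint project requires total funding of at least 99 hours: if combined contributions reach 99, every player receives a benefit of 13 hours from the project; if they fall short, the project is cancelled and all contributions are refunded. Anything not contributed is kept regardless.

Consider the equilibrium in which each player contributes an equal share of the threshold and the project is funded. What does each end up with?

19 hours

Equal share of the threshold: 99/11 = 9.
At this profile no one gains by cutting their contribution: any cut drops the total below 99, the project is cancelled, contributions are refunded, and the deviator ends with 15, which is less than 15 − 9 + 13 = 19. Contributing more than 9 just wastes the excess. So contributing exactly 9 is a best response.
Each player's payoff: 15 − 9 + 13 = 19.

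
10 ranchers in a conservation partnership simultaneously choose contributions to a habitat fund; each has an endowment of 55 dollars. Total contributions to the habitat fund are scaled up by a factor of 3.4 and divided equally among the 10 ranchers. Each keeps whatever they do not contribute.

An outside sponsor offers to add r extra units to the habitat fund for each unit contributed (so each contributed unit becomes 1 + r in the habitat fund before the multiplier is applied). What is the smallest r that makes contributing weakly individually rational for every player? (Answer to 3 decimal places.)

With matching at rate r, one contributed unit becomes (1 + r) in the habitat fund and returns 3.4 × (1 + r) / 10 to the contributor.
Setting this equal to 1: 1 + r = 10/3.4 = 2.9412.
So the minimum matching rate is r = 2.9412 − 1 = 1.941.

1.941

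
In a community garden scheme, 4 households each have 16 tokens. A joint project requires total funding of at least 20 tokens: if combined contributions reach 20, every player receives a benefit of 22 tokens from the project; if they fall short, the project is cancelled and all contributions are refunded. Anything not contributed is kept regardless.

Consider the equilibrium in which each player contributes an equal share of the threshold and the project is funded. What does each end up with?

Equal share of the threshold: 20/4 = 5.
At this profile no one gains by cutting their contribution: any cut drops the total below 20, the project is cancelled, contributions are refunded, and the deviator ends with 16, which is less than 16 − 5 + 22 = 33. Contributing more than 5 just wastes the excess. So contributing exactly 5 is a best response.
Each player's payoff: 16 − 5 + 22 = 33.

33 tokens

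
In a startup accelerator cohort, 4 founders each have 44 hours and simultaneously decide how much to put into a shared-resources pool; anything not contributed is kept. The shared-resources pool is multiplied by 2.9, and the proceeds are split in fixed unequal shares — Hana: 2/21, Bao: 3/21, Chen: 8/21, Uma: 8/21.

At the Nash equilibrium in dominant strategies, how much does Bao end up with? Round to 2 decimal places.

80.46 hours

For player j, contributing a unit is worthwhile iff 2.9 × (j's share) ≥ 1, i.e. iff j's share is at least 0.3448.
The shares above 0.3448 belong to Chen and Uma, contributing 44 each; the remaining 2 contribute 0. Total contributed: 88.
Bao keeps 44 and receives 2.9 × 88 × 3/21 = 36.46 from the shared-resources pool, for a payoff of 80.46.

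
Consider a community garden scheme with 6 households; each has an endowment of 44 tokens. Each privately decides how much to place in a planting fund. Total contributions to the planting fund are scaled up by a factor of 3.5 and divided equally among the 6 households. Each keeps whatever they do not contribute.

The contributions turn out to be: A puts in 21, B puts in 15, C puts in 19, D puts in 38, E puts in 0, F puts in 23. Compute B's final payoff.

Total contributed: 21 + 15 + 19 + 38 + 0 + 23 = 116.
Each receives 3.5 × 116 / 6 = 67.67 from the planting fund.
B keeps 44 − 15 = 29, so B's payoff is 29 + 67.67 = 96.67.

96.67 tokens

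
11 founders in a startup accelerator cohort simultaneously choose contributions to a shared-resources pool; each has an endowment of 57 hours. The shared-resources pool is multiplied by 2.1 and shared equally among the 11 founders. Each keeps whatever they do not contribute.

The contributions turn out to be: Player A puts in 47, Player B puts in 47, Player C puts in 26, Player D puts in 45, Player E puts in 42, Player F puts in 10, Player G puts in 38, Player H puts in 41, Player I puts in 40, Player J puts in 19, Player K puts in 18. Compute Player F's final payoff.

Total contributed: 47 + 47 + 26 + 45 + 42 + 10 + 38 + 41 + 40 + 19 + 18 = 373.
Each receives 2.1 × 373 / 11 = 71.21 from the shared-resources pool.
Player F keeps 57 − 10 = 47, so Player F's payoff is 47 + 71.21 = 118.21.

118.21 hours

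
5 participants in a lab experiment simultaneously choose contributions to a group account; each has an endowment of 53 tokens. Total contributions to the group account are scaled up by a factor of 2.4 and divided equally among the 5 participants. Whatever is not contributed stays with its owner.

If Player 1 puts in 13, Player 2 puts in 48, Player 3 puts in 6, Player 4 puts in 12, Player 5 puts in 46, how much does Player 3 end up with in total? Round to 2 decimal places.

107.00 tokens

Total contributed: 13 + 48 + 6 + 12 + 46 = 125.
Each receives 2.4 × 125 / 5 = 60.00 from the group account.
Player 3 keeps 53 − 6 = 47, so Player 3's payoff is 47 + 60.00 = 107.00.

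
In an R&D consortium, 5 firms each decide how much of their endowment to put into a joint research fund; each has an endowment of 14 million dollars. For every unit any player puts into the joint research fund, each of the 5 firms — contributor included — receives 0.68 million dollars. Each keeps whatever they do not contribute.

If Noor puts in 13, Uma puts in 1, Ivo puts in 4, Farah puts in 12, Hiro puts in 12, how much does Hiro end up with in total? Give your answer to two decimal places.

Total contributed: 13 + 1 + 4 + 12 + 12 = 42.
Each receives 0.68 × 42 = 28.56 from the joint research fund.
Hiro keeps 14 − 12 = 2, so Hiro's payoff is 2 + 28.56 = 30.56.

30.56 million dollars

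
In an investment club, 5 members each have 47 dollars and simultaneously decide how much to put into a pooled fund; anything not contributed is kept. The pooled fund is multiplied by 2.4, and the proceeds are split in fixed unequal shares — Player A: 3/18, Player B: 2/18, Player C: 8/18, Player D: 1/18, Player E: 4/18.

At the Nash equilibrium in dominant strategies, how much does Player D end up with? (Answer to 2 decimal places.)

53.27 dollars

For player j, contributing a unit is worthwhile iff 2.4 × (j's share) ≥ 1, i.e. iff j's share is at least 0.4167.
Player C alone (share 8/18) is above the threshold, contributing 47; the remaining 4 contribute 0. Total contributed: 47.
Player D keeps 47 and receives 2.4 × 47 × 1/18 = 6.27 from the pooled fund, for a payoff of 53.27.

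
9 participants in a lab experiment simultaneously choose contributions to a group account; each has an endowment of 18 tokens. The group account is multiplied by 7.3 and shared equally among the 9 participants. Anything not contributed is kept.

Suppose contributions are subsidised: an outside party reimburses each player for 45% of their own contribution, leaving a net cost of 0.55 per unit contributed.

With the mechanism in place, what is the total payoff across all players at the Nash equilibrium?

1255.50 tokens

With the mechanism, a contributed unit returns (7.3/9) / 0.55 = 1.4747 per unit of net cost to the contributor — now above 1 — so contributing fully is weakly dominant for every player.
So the Nash equilibrium is full contribution by all 9; the group earns 9 × (18 × 0.45 + 7.3 × 18) = 1255.50.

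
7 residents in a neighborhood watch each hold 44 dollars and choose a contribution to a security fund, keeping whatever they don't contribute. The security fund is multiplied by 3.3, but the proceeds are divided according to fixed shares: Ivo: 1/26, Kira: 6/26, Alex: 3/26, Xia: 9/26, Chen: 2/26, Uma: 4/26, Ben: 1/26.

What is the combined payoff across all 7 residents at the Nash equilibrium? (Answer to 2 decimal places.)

409.20 dollars

For player j, contributing a unit is worthwhile iff 3.3 × (j's share) ≥ 1, i.e. iff j's share is at least 0.3030.
The only share above 0.3030 is Xia's 9/26, contributing 44; the remaining 6 contribute 0. Total contributed: 44.
The security fund pays out 3.3 × 44 = 145.20 in total (split across the unequal shares, but the aggregate is all that matters for the group sum).
The 6 free-riders keep 44 each, adding 264. Group total = 264 + 145.20 = 409.20.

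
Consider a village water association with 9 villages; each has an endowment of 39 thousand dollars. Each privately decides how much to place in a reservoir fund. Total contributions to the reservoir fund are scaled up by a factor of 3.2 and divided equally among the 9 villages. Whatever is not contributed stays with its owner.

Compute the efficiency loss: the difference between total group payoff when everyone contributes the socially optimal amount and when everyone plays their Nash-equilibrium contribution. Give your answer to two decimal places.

Each contributed unit returns 3.2/9 = 0.3556 to its contributor — below 1 — so contributing 0 is dominant for every player. At the Nash equilibrium everyone keeps their 39, and the group total is 9 × 39 = 351.
Each contributed unit returns 3.200 to the group as a whole (0.3556 to each of 9 players), which exceeds 1, so the social optimum is full contribution: group total = 3.200 × 351 = 1123.20.
Efficiency loss = 1123.20 − 351 = 772.20.

772.20 thousand dollars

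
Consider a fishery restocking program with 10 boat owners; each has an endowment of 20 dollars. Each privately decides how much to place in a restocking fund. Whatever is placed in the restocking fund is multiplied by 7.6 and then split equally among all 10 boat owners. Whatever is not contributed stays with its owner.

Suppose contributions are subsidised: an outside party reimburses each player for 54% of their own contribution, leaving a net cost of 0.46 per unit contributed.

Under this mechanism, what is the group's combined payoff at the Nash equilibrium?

Under the mechanism each unit contributed yields (7.6/10) / 0.46 = 1.6522 back to its contributor per unit of net cost, which exceeds 1, making full contribution the dominant choice for everyone.
So the Nash equilibrium is full contribution by all 10; the group earns 10 × (20 × 0.54 + 7.6 × 20) = 1628.00.

1628.00 dollars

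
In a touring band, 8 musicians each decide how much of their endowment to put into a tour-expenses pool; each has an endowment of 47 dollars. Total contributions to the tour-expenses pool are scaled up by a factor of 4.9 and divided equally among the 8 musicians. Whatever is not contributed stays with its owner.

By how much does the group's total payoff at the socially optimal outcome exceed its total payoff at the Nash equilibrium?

1466.40 dollars

Each contributed unit returns 4.9/8 = 0.6125 to its contributor — below 1 — so contributing 0 is dominant for every player. At the Nash equilibrium everyone keeps their 47, and the group total is 8 × 47 = 376.
Each contributed unit returns 4.900 to the group as a whole (0.6125 to each of 8 players), which exceeds 1, so the social optimum is full contribution: group total = 4.900 × 376 = 1842.40.
Efficiency loss = 1842.40 − 376 = 1466.40.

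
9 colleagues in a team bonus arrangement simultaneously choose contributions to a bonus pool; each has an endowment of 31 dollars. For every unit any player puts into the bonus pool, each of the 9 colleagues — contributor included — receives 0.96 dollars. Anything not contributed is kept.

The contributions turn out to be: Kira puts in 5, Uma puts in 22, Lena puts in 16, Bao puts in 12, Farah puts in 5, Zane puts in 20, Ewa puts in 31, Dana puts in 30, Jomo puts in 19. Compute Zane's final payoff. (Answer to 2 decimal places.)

164.60 dollars

Total contributed: 5 + 22 + 16 + 12 + 5 + 20 + 31 + 30 + 19 = 160.
Each receives 0.96 × 160 = 153.60 from the bonus pool.
Zane keeps 31 − 20 = 11, so Zane's payoff is 11 + 153.60 = 164.60.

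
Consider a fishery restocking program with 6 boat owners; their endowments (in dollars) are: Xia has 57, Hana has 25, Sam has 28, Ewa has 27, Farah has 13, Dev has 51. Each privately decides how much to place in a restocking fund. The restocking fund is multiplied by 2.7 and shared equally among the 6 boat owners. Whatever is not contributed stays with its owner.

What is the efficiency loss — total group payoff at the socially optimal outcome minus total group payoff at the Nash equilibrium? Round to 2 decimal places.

341.70 dollars

The private return per contributed unit is 2.7/6 = 0.4500 < 1 for every player regardless of endowment, so the Nash equilibrium is zero contribution and the group total is Σ E_j = 57 + 25 + 28 + 27 + 13 + 51 = 201.
Each contributed unit returns 2.700 to the group, so the social optimum is full contribution by everyone: group total = 2.700 × 201 = 542.70.
Efficiency loss = (2.700 − 1) × 201 = 341.70.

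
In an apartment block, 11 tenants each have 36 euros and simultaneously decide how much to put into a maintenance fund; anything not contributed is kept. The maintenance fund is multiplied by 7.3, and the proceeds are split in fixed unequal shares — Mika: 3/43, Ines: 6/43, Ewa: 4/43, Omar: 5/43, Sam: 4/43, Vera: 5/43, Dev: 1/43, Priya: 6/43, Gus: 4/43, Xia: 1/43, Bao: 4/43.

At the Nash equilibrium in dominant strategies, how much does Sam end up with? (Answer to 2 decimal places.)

For player j, contributing a unit is worthwhile iff 7.3 × (j's share) ≥ 1, i.e. iff j's share is at least 0.1370.
The shares above 0.1370 belong to Ines and Priya, contributing 36 each; the remaining 9 contribute 0. Total contributed: 72.
Sam keeps 36 and receives 7.3 × 72 × 4/43 = 48.89 from the maintenance fund, for a payoff of 84.89.

84.89 euros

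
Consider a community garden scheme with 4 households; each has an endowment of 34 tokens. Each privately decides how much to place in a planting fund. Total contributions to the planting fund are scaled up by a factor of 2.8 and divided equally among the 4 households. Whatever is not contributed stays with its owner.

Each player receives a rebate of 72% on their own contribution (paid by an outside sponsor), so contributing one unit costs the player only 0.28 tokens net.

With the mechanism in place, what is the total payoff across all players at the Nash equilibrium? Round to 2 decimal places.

Under the mechanism each unit contributed yields (2.8/4) / 0.28 = 2.5000 back to its contributor per unit of net cost, which exceeds 1, making full contribution the dominant choice for everyone.
At the Nash equilibrium everyone contributes 34. Group total payoff = 4 × (34 × 0.72 + 2.8 × 34) = 478.72.

478.72 tokens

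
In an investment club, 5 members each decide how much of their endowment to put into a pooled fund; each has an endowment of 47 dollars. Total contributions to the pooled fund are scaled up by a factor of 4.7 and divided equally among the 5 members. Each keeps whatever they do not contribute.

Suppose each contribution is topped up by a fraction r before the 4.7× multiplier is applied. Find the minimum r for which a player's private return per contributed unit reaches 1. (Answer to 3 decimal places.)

With matching at rate r, one contributed unit becomes (1 + r) in the pooled fund and returns 4.7 × (1 + r) / 5 to the contributor.
Setting this equal to 1: 1 + r = 5/4.7 = 1.0638.
So the minimum matching rate is r = 1.0638 − 1 = 0.064.

0.064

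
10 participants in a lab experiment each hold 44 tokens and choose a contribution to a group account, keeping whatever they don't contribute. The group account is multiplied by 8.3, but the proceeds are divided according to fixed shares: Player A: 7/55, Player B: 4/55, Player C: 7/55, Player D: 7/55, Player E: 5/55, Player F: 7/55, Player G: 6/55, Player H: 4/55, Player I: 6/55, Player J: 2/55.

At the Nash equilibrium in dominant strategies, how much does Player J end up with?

97.12 tokens

Each unit j contributes comes back to j as 8.3 × (j's share), so j prefers to contribute only if that share exceeds 1/8.3 = 0.1205; otherwise keeping the unit dominates.
Player A, Player C, Player D and Player F are above the threshold, contributing 44 each; the remaining 6 contribute 0. Total contributed: 176.
Player J keeps 44 and receives 8.3 × 176 × 2/55 = 53.12 from the group account, for a payoff of 97.12.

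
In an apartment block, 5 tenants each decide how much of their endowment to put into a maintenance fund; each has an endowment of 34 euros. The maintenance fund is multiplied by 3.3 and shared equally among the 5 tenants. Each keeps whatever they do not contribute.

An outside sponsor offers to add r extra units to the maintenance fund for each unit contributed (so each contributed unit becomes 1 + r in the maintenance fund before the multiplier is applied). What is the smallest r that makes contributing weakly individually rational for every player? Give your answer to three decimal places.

0.515

With matching at rate r, one contributed unit becomes (1 + r) in the maintenance fund and returns 3.3 × (1 + r) / 5 to the contributor.
Setting this equal to 1: 1 + r = 5/3.3 = 1.5152.
So the minimum matching rate is r = 1.5152 − 1 = 0.515.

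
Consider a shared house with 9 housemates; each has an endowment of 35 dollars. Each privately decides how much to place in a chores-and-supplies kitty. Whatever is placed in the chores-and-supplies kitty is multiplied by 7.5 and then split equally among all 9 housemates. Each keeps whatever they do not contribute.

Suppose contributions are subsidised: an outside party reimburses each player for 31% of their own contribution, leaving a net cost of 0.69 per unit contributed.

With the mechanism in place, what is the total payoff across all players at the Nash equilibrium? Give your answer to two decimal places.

2460.15 dollars

With the mechanism, a contributed unit returns (7.5/9) / 0.69 = 1.2077 per unit of net cost to the contributor — now above 1 — so contributing fully is weakly dominant for every player.
So the Nash equilibrium is full contribution by all 9; the group earns 9 × (35 × 0.31 + 7.5 × 35) = 2460.15.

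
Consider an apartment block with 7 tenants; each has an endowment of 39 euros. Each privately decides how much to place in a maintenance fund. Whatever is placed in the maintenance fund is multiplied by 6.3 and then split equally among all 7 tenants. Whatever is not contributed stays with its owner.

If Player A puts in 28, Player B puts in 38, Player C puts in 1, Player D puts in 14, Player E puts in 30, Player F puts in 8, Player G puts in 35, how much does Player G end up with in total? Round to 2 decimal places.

142.60 euros

Total contributed: 28 + 38 + 1 + 14 + 30 + 8 + 35 = 154.
Each receives 6.3 × 154 / 7 = 138.60 from the maintenance fund.
Player G keeps 39 − 35 = 4, so Player G's payoff is 4 + 138.60 = 142.60.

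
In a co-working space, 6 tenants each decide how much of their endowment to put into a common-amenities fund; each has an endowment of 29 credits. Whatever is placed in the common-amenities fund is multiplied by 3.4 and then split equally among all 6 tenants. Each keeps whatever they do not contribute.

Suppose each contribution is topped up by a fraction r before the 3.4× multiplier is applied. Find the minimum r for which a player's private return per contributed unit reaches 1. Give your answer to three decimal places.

With matching at rate r, one contributed unit becomes (1 + r) in the common-amenities fund and returns 3.4 × (1 + r) / 6 to the contributor.
Setting this equal to 1: 1 + r = 6/3.4 = 1.7647.
So the minimum matching rate is r = 1.7647 − 1 = 0.765.

0.765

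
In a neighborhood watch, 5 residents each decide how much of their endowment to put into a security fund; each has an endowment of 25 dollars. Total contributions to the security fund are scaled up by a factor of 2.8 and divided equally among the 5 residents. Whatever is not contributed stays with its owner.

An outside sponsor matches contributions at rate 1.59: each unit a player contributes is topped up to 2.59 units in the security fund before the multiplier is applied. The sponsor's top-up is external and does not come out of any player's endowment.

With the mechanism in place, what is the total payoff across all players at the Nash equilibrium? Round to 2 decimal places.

Under the mechanism each unit contributed yields 2.8 × 2.59 / 5 = 1.4504 back to its contributor per unit of net cost, which exceeds 1, making full contribution the dominant choice for everyone.
At the Nash equilibrium everyone contributes 25. Group total payoff = 2.8 × 2.59 × 125 = 906.50.

906.50 dollars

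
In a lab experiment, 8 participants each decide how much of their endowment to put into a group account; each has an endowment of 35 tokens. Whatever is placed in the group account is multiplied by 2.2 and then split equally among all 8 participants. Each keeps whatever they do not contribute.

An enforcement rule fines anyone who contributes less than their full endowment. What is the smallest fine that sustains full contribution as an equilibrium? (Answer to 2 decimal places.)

25.38 tokens

Given the others contribute fully, the best deviation is to contribute 0 (any partial contribution still incurs the fine and gives up units whose private return 0.2750 is below 1).
Deviating from 35 to 0 saves 35 tokens but forfeits the deviator's share of the drop in the group account: 2.2/8 × 35 = 9.62.
So the deviation gain is 35 − 9.62 = 25.38, and the fine must be at least 25.38 tokens to wipe it out.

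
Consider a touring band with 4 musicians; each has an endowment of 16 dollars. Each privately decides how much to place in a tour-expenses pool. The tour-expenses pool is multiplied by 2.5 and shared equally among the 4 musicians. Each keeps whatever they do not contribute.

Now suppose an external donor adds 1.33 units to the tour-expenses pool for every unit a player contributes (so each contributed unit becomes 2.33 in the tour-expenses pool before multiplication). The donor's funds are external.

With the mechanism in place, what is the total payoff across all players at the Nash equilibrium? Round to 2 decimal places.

Under the mechanism each unit contributed yields 2.5 × 2.33 / 4 = 1.4563 back to its contributor per unit of net cost, which exceeds 1, making full contribution the dominant choice for everyone.
So the Nash equilibrium is full contribution by all 4; the group earns 2.5 × 2.33 × 64 = 372.80.

372.80 dollars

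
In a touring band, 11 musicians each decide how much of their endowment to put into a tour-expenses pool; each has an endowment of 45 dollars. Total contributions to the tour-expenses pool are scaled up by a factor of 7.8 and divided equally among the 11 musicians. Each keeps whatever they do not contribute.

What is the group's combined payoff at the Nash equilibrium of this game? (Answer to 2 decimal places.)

Each contributed unit returns 7.8/11 = 0.7091 to its contributor — below 1 — so contributing 0 is dominant for every player. At the Nash equilibrium everyone keeps their 45, and the group total is 11 × 45 = 495.

495.00 dollars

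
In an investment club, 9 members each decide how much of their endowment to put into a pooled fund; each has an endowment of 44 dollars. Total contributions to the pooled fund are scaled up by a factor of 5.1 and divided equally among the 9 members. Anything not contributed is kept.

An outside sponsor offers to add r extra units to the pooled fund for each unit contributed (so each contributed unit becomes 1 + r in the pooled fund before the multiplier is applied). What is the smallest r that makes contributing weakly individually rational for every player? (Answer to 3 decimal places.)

0.765

With matching at rate r, one contributed unit becomes (1 + r) in the pooled fund and returns 5.1 × (1 + r) / 9 to the contributor.
Setting this equal to 1: 1 + r = 9/5.1 = 1.7647.
So the minimum matching rate is r = 1.7647 − 1 = 0.765.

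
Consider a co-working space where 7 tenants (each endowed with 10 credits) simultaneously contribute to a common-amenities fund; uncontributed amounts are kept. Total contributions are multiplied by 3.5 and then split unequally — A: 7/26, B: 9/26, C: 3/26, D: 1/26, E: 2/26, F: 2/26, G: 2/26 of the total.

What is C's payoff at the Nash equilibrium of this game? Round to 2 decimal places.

A player with share s gets back 3.5·s per unit contributed, so full contribution is dominant for anyone with s > 1/3.5 = 0.2857 and zero contribution is dominant for anyone below.
Only B (9/26) clears that bar, contributing 10; the remaining 6 contribute 0. Total contributed: 10.
C keeps 10 and receives 3.5 × 10 × 3/26 = 4.04 from the common-amenities fund, for a payoff of 14.04.

14.04 credits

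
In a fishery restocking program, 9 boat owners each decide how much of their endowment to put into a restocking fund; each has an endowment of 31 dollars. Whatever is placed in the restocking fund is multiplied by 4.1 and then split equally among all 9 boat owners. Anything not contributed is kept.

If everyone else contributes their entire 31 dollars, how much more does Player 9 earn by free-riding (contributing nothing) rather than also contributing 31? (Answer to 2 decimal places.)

Switching from a contribution of 31 to 0 lets Player 9 keep an extra 31 dollars, but lowers the restocking fund by 31, which costs Player 9 their own share of that drop: 4.1/9 × 31 = 14.12.
Net gain = 31 − 14.12 = 16.88. The private return per contributed unit (0.4556) is below 1, so free-riding is indeed the best response regardless of what the others do.

16.88 dollars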